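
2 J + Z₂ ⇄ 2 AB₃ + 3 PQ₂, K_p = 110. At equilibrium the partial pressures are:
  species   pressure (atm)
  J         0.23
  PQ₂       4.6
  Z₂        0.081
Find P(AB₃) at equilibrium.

At equilibrium, K_p = P(AB₃)²·P(PQ₂)³ / (P(J)²·P(Z₂)) = 110.
(P(AB₃))²·(4.6)³ / ((0.23)²·(0.081)) = 110
P(AB₃)² = 0.00484 ⇒ P(AB₃) = 0.070 atm

P(AB₃) = 0.070 atm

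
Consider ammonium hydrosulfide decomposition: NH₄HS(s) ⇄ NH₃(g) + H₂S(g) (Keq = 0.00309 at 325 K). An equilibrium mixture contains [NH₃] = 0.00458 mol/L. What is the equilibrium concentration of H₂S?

[H₂S] = 0.675 mol/L

(NH₄HS is a pure solid — omitted from Keq.)
At equilibrium, Keq = [NH₃]·[H₂S] = 0.00309.
(0.00458)·([H₂S]) = 0.00309
[H₂S] = 0.675 mol/L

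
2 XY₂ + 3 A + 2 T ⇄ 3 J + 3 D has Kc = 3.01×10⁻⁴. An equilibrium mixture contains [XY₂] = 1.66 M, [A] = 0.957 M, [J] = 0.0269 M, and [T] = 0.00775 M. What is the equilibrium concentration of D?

[D] = 0.131 M

At equilibrium, Kc = [J]³·[D]³ / ([XY₂]²·[A]³·[T]²) = 3.01×10⁻⁴.
(0.0269)³·([D])³ / ((1.66)²·(0.957)³·(0.00775)²) = 3.01×10⁻⁴
[D]³ = 0.00224 ⇒ [D] = 0.131 M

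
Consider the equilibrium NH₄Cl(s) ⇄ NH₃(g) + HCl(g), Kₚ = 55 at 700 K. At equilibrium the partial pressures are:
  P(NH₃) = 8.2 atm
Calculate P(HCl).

P(HCl) = 6.7 atm

(NH₄Cl is a pure solid — omitted from Kₚ.)
At equilibrium, Kₚ = P(NH₃)·P(HCl) = 55.
(8.2)·(P(HCl)) = 55
P(HCl) = 6.71 = 6.7 atm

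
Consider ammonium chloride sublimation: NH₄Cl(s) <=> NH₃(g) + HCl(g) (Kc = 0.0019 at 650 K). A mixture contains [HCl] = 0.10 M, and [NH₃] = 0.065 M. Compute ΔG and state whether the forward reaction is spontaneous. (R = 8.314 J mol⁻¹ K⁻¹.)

(NH₄Cl is a pure solid — omitted from Qc.)
Qc = [NH₃]·[HCl] = (0.065)·(0.10) = 0.00650
ΔG = RT ln(Qc/Kc) = (8.314 J mol⁻¹ K⁻¹)(650 K) × ln(0.00650/0.0019)
   = (5.404 kJ/mol)(1.230) = 6.65 kJ/mol
ΔG > 0, so the forward reaction is non-spontaneous (proceeds in reverse).

ΔG = 6.65 kJ/mol; the forward reaction is non-spontaneous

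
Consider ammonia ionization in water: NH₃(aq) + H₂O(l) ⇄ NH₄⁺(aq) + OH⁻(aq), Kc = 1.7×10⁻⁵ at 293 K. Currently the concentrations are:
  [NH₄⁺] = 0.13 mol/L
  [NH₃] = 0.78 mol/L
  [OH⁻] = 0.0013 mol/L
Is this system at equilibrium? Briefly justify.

(H₂O is a pure liquid — omitted from Qc.)
Qc = [NH₄⁺]·[OH⁻] / [NH₃] = (0.13)·(0.0013) / (0.78) = 2.2×10⁻⁴
Qc = 2.2×10⁻⁴ > Kc = 1.7×10⁻⁵: net reverse reaction.

no; Q > K, reaction proceeds in reverse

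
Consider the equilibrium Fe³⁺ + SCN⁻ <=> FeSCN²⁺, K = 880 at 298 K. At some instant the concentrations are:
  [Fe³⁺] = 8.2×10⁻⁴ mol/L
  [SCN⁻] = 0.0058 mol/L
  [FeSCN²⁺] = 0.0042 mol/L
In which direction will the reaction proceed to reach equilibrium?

at equilibrium

Q = [FeSCN²⁺] / ([Fe³⁺]·[SCN⁻]) = (0.0042) / ((8.2×10⁻⁴)·(0.0058)) = 880
Q = 880 = K, so the system is already at equilibrium.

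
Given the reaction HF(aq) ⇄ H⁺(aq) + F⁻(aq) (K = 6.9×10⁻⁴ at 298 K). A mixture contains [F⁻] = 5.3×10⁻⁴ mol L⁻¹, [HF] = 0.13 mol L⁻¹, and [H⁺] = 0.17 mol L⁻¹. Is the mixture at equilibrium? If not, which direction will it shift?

yes, at equilibrium

Q = [H⁺]·[F⁻] / [HF] = (0.17)·(5.3×10⁻⁴) / (0.13) = 6.9×10⁻⁴
Q = 6.9×10⁻⁴ = K; the system is at equilibrium.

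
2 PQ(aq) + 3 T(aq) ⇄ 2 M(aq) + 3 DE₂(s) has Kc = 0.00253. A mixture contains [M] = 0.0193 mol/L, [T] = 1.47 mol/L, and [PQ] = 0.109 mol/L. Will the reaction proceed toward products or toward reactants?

toward reactants

(DE₂ is a pure solid — omitted from Qc.)
Qc = [M]² / ([PQ]²·[T]³) = (0.0193)² / ((0.109)²·(1.47)³) = 0.00987
Qc = 0.00987 > Kc = 0.00253, so the reverse reaction proceeds.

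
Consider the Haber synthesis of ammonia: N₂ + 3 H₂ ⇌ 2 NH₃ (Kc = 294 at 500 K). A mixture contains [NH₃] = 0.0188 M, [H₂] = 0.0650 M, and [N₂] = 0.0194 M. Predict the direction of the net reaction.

Qc = [NH₃]² / ([N₂]·[H₂]³) = (0.0188)² / ((0.0194)·(0.0650)³) = 66.3
Qc = 66.3 < Kc = 294, so the forward reaction proceeds.

forward (toward products)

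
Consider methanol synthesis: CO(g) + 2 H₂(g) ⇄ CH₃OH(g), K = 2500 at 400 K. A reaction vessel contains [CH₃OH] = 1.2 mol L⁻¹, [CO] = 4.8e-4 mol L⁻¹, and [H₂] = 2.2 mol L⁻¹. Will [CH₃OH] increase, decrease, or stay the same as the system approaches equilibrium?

Q = [CH₃OH] / ([CO]·[H₂]²) = (1.2) / ((4.8e-4)·(2.2)²) = 520
Q = 520 < K = 2500: net forward reaction.
CH₃OH is a product, so it increases.

increase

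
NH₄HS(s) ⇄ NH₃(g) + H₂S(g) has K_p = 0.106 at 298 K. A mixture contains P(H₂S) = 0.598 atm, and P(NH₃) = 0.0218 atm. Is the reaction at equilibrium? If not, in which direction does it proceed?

(NH₄HS is a pure solid — omitted from Q_p.)
Q_p = P(NH₃)·P(H₂S) = (0.0218)·(0.598) = 0.0130
Q_p = 0.0130 < K_p = 0.106, so the forward reaction proceeds.

in the forward direction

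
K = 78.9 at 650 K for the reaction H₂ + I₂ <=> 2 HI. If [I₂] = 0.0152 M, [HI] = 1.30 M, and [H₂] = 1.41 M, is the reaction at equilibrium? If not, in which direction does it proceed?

Q = [HI]² / ([H₂]·[I₂]) = (1.30)² / ((1.41)·(0.0152)) = 78.9
Q = 78.9 = K, so the system is already at equilibrium.

at equilibrium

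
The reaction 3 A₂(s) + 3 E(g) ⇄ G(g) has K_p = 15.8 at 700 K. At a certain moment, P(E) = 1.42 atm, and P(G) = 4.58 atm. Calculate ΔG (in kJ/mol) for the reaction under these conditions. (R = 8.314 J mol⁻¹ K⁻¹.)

ΔG = -13.3 kJ/mol

(A₂ is a pure solid — omitted from Q_p.)
Q_p = P(G) / P(E)³ = (4.58) / (1.42)³ = 1.60
ΔG = RT ln(Q_p/K_p) = (8.314 J mol⁻¹ K⁻¹)(700 K) × ln(1.60/15.8)
   = (5.820 kJ/mol)(-2.290) = -13.3 kJ/mol
ΔG < 0, so the forward reaction is spontaneous (proceeds forward).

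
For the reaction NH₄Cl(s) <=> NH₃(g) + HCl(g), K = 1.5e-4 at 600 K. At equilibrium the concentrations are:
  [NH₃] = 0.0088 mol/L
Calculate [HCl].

[HCl] = 0.017 mol/L

(NH₄Cl is a pure solid — omitted from K.)
At equilibrium, K = [NH₃]·[HCl] = 1.5e-4.
(0.0088)·([HCl]) = 1.5e-4
[HCl] = 0.0170 = 0.017 mol/L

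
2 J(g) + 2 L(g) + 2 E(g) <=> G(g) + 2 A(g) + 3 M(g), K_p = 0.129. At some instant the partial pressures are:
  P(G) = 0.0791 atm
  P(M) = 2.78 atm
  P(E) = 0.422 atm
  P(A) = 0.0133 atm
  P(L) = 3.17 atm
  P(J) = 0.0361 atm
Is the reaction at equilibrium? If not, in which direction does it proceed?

no net change (already at equilibrium)

Q_p = P(G)·P(A)²·P(M)³ / (P(J)²·P(L)²·P(E)²) = (0.0791)·(0.0133)²·(2.78)³ / ((0.0361)²·(3.17)²·(0.422)²) = 0.129
Q_p = 0.129 = K_p, so the system is already at equilibrium.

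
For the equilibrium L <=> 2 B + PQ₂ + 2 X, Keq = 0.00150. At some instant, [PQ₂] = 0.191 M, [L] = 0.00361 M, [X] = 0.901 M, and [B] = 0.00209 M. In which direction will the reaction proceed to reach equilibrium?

to the right

Q = [B]²·[PQ₂]·[X]² / [L] = (0.00209)²·(0.191)·(0.901)² / (0.00361) = 1.88×10⁻⁴
Q = 1.88×10⁻⁴ < Keq = 0.00150, so the forward reaction proceeds.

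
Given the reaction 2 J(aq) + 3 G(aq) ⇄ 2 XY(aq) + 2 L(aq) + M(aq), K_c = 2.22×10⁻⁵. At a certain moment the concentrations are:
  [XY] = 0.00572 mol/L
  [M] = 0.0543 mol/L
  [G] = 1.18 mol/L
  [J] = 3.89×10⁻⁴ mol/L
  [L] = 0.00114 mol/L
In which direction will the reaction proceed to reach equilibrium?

toward products

Q_c = [XY]²·[L]²·[M] / ([J]²·[G]³) = (0.00572)²·(0.00114)²·(0.0543) / ((3.89×10⁻⁴)²·(1.18)³) = 9.29×10⁻⁶
Q_c = 9.29×10⁻⁶ < K_c = 2.22×10⁻⁵, so the forward reaction proceeds.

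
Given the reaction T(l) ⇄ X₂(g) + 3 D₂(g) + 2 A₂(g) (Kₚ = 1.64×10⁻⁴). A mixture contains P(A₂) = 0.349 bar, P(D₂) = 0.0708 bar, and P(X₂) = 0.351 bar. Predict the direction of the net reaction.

forward (toward products)

(T is a pure liquid — omitted from Qₚ.)
Qₚ = P(X₂)·P(D₂)³·P(A₂)² = (0.351)·(0.0708)³·(0.349)² = 1.52×10⁻⁵
Qₚ = 1.52×10⁻⁵ < Kₚ = 1.64×10⁻⁴, so the forward reaction proceeds.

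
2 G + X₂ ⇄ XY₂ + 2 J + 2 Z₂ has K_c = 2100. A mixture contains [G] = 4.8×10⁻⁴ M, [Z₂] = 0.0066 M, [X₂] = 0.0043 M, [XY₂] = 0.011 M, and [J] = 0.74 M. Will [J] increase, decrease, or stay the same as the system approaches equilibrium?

increase

Q_c = [XY₂]·[J]²·[Z₂]² / ([G]²·[X₂]) = (0.011)·(0.74)²·(0.0066)² / ((4.8×10⁻⁴)²·(0.0043)) = 260
Q_c = 260 < K_c = 2100: net forward reaction.
J is a product, so it increases.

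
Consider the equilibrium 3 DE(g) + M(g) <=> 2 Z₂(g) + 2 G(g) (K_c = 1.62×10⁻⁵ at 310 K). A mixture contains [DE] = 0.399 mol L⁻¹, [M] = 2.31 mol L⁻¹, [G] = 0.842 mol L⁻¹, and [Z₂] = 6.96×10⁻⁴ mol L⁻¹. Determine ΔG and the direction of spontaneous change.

ΔG = -4.99 kJ/mol; the forward reaction is spontaneous

Q_c = [Z₂]²·[G]² / ([DE]³·[M]) = (6.96×10⁻⁴)²·(0.842)² / ((0.399)³·(2.31)) = 2.34×10⁻⁶
ΔG = RT ln(Q_c/K_c) = (8.314 J mol⁻¹ K⁻¹)(310 K) × ln(2.34×10⁻⁶/1.62×10⁻⁵)
   = (2.577 kJ/mol)(-1.935) = -4.99 kJ/mol
ΔG < 0, so the forward reaction is spontaneous (proceeds forward).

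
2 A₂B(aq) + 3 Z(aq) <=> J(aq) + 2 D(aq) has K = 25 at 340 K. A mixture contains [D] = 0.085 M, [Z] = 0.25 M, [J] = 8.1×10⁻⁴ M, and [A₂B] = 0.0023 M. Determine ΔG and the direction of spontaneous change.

Q = [J]·[D]² / ([A₂B]²·[Z]³) = (8.1×10⁻⁴)·(0.085)² / ((0.0023)²·(0.25)³) = 70.8
ΔG = RT ln(Q/K) = (8.314 J mol⁻¹ K⁻¹)(340 K) × ln(70.8/25)
   = (2.827 kJ/mol)(1.041) = 2.94 kJ/mol
ΔG > 0, so the forward reaction is non-spontaneous (proceeds in reverse).

ΔG = 2.94 kJ/mol; the forward reaction is non-spontaneous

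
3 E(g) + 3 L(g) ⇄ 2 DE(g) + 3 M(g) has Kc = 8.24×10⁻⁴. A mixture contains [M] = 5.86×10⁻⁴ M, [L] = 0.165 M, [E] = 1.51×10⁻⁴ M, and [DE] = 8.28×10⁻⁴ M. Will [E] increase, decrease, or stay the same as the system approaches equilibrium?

Qc = [DE]²·[M]³ / ([E]³·[L]³) = (8.28×10⁻⁴)²·(5.86×10⁻⁴)³ / ((1.51×10⁻⁴)³·(0.165)³) = 0.00892
Qc = 0.00892 > Kc = 8.24×10⁻⁴: net reverse reaction.
E is a reactant, so it increases.

increase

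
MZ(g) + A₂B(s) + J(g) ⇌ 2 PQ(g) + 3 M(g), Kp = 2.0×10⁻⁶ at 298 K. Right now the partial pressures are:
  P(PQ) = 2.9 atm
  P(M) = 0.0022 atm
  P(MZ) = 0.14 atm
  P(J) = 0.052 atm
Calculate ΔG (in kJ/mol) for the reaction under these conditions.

ΔG = 4.50 kJ/mol

(A₂B is a pure solid — omitted from Qp.)
Qp = P(PQ)²·P(M)³ / (P(MZ)·P(J)) = (2.9)²·(0.0022)³ / ((0.14)·(0.052)) = 1.23×10⁻⁵
ΔG = RT ln(Qp/Kp) = (8.314 J mol⁻¹ K⁻¹)(298 K) × ln(1.23×10⁻⁵/2.0×10⁻⁶)
   = (2.478 kJ/mol)(1.816) = 4.50 kJ/mol
ΔG > 0, so the forward reaction is non-spontaneous (proceeds in reverse).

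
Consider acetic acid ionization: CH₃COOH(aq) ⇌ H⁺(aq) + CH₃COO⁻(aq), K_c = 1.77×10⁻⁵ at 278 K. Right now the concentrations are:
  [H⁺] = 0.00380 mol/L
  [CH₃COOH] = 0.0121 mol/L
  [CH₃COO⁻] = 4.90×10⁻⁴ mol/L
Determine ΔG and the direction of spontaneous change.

ΔG = 5.00 kJ/mol; the forward reaction is non-spontaneous

Q_c = [H⁺]·[CH₃COO⁻] / [CH₃COOH] = (0.00380)·(4.90×10⁻⁴) / (0.0121) = 1.54×10⁻⁴
ΔG = RT ln(Q_c/K_c) = (8.314 J mol⁻¹ K⁻¹)(278 K) × ln(1.54×10⁻⁴/1.77×10⁻⁵)
   = (2.311 kJ/mol)(2.163) = 5.00 kJ/mol
ΔG > 0, so the forward reaction is non-spontaneous (proceeds in reverse).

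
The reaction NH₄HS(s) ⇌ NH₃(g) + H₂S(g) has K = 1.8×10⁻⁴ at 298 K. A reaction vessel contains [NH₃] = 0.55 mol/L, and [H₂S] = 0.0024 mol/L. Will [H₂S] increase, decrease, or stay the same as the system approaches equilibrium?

decrease

(NH₄HS is a pure solid — omitted from Q.)
Q = [NH₃]·[H₂S] = (0.55)·(0.0024) = 0.0013
Q = 0.0013 > K = 1.8×10⁻⁴: net reverse reaction.
H₂S is a product, so it decreases.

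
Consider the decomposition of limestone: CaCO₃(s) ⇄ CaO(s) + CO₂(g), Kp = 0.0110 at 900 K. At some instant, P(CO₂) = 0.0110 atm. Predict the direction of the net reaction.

neither direction; the system is at equilibrium

(CaCO₃, CaO are pure solids — omitted from Qp.)
Qp = P(CO₂) = 0.0110
Qp = 0.0110 = Kp, so the system is already at equilibrium.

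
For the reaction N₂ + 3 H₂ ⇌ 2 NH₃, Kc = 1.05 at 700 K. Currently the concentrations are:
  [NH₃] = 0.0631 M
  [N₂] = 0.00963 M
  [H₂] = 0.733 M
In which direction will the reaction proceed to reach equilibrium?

at equilibrium

Qc = [NH₃]² / ([N₂]·[H₂]³) = (0.0631)² / ((0.00963)·(0.733)³) = 1.05
Qc = 1.05 = Kc, so the system is already at equilibrium.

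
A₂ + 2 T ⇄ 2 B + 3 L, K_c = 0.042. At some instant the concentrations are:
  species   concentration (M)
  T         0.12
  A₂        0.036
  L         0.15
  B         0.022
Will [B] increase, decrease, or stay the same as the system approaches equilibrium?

Q_c = [B]²·[L]³ / ([A₂]·[T]²) = (0.022)²·(0.15)³ / ((0.036)·(0.12)²) = 0.0032
Q_c = 0.0032 < K_c = 0.042: net forward reaction.
B is a product, so it increases.

increase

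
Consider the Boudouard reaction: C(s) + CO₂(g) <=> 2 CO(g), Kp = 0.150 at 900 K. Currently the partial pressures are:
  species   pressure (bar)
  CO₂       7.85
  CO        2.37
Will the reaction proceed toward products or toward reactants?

toward reactants

(C is a pure solid — omitted from Qp.)
Qp = P(CO)² / P(CO₂) = (2.37)² / (7.85) = 0.716
Qp = 0.716 > Kp = 0.150, so the reverse reaction proceeds.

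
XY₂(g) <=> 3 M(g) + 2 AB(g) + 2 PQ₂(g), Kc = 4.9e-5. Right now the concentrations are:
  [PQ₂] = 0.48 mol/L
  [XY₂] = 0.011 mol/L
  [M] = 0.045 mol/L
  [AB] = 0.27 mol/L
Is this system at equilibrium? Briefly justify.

no; Q > K, reaction proceeds in reverse

Qc = [M]³·[AB]²·[PQ₂]² / [XY₂] = (0.045)³·(0.27)²·(0.48)² / (0.011) = 1.4e-4
Qc = 1.4e-4 > Kc = 4.9e-5: net reverse reaction.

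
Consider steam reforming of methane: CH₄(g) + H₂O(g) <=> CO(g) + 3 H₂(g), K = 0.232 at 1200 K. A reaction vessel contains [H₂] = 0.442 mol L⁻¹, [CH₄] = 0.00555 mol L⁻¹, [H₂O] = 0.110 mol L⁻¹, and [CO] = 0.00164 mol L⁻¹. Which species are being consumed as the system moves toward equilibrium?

none (at equilibrium)

Q = [CO]·[H₂]³ / ([CH₄]·[H₂O]) = (0.00164)·(0.442)³ / ((0.00555)·(0.110)) = 0.232
Q = 0.232 = K; the system is at equilibrium.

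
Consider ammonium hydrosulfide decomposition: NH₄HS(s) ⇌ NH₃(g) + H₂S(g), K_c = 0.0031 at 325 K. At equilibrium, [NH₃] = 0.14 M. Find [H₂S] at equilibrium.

[H₂S] = 0.022 M

(NH₄HS is a pure solid — omitted from K_c.)
At equilibrium, K_c = [NH₃]·[H₂S] = 0.0031.
(0.14)·([H₂S]) = 0.0031
[H₂S] = 0.0221 = 0.022 M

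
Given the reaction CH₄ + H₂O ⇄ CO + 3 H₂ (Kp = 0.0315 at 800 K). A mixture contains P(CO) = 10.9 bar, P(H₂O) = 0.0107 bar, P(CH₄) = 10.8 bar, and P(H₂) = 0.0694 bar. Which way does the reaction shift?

Qp = P(CO)·P(H₂)³ / (P(CH₄)·P(H₂O)) = (10.9)·(0.0694)³ / ((10.8)·(0.0107)) = 0.0315
Qp = 0.0315 = Kp, so the system is already at equilibrium.

neither direction; the system is at equilibrium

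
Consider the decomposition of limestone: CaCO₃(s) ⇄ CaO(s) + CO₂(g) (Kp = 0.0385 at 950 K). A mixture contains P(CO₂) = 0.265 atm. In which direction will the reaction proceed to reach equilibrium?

reverse (toward reactants)

(CaCO₃, CaO are pure solids — omitted from Qp.)
Qp = P(CO₂) = 0.265
Qp = 0.265 > Kp = 0.0385, so the reverse reaction proceeds.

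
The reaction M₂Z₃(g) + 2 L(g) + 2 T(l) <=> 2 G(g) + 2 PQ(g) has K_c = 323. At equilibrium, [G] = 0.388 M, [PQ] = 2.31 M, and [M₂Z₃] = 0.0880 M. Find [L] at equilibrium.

(T is a pure liquid — omitted from K_c.)
At equilibrium, K_c = [G]²·[PQ]² / ([M₂Z₃]·[L]²) = 323.
(0.388)²·(2.31)² / ((0.0880)·([L])²) = 323
[L]² = 0.0283 ⇒ [L] = 0.168 M

[L] = 0.168 M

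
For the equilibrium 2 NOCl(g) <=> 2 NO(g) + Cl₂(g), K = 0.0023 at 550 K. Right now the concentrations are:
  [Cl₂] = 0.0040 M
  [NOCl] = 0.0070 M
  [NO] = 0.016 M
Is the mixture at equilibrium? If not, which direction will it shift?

no; Q > K, reaction proceeds in reverse

Q = [NO]²·[Cl₂] / [NOCl]² = (0.016)²·(0.0040) / (0.0070)² = 0.021
Q = 0.021 > K = 0.0023: net reverse reaction.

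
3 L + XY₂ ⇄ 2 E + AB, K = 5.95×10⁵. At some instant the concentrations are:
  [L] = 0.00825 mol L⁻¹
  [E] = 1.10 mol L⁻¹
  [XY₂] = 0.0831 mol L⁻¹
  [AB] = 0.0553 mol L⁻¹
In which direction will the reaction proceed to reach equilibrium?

in the reverse direction

Q = [E]²·[AB] / ([L]³·[XY₂]) = (1.10)²·(0.0553) / ((0.00825)³·(0.0831)) = 1.43×10⁶
Q = 1.43×10⁶ > K = 5.95×10⁵, so the reverse reaction proceeds.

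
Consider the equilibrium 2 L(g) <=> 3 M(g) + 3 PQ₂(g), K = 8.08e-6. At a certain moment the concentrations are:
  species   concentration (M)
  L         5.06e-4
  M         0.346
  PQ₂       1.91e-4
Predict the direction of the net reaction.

in the forward direction

Q = [M]³·[PQ₂]³ / [L]² = (0.346)³·(1.91e-4)³ / (5.06e-4)² = 1.13e-6
Q = 1.13e-6 < K = 8.08e-6, so the forward reaction proceeds.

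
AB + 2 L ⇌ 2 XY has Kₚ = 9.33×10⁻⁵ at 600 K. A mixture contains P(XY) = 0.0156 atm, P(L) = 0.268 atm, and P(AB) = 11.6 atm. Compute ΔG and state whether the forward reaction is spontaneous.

Qₚ = P(XY)² / (P(AB)·P(L)²) = (0.0156)² / ((11.6)·(0.268)²) = 2.92×10⁻⁴
ΔG = RT ln(Qₚ/Kₚ) = (8.314 J mol⁻¹ K⁻¹)(600 K) × ln(2.92×10⁻⁴/9.33×10⁻⁵)
   = (4.988 kJ/mol)(1.141) = 5.69 kJ/mol
ΔG > 0, so the forward reaction is non-spontaneous (proceeds in reverse).

ΔG = 5.69 kJ/mol; the forward reaction is non-spontaneous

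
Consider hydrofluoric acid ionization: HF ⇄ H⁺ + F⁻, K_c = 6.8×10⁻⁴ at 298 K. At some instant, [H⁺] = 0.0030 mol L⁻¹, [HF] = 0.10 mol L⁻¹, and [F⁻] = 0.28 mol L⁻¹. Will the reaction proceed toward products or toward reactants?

to the left

Q_c = [H⁺]·[F⁻] / [HF] = (0.0030)·(0.28) / (0.10) = 0.0084
Q_c = 0.0084 > K_c = 6.8×10⁻⁴, so the reverse reaction proceeds.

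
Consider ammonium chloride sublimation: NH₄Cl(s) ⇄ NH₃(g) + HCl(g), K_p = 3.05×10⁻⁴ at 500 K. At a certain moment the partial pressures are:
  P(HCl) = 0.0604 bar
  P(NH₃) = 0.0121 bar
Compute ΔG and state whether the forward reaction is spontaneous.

ΔG = 3.63 kJ/mol; the forward reaction is non-spontaneous

(NH₄Cl is a pure solid — omitted from Q_p.)
Q_p = P(NH₃)·P(HCl) = (0.0121)·(0.0604) = 7.31×10⁻⁴
ΔG = RT ln(Q_p/K_p) = (8.314 J mol⁻¹ K⁻¹)(500 K) × ln(7.31×10⁻⁴/3.05×10⁻⁴)
   = (4.157 kJ/mol)(0.8741) = 3.63 kJ/mol
ΔG > 0, so the forward reaction is non-spontaneous (proceeds in reverse).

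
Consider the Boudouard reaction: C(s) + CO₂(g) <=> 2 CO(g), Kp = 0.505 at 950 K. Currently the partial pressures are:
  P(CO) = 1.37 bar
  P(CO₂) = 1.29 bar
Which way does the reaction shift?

toward reactants

(C is a pure solid — omitted from Qp.)
Qp = P(CO)² / P(CO₂) = (1.37)² / (1.29) = 1.45
Qp = 1.45 > Kp = 0.505, so the reverse reaction proceeds.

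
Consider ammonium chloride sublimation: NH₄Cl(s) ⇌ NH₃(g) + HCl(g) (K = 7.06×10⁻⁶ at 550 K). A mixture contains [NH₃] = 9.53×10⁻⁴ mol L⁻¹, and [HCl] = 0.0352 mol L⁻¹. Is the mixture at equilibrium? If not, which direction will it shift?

(NH₄Cl is a pure solid — omitted from Q.)
Q = [NH₃]·[HCl] = (9.53×10⁻⁴)·(0.0352) = 3.35×10⁻⁵
Q = 3.35×10⁻⁵ > K = 7.06×10⁻⁶: net reverse reaction.

no; Q > K, reaction proceeds in reverse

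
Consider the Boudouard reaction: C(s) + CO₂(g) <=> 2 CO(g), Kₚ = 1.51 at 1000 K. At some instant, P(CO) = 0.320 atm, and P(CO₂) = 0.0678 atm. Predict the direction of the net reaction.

(C is a pure solid — omitted from Qₚ.)
Qₚ = P(CO)² / P(CO₂) = (0.320)² / (0.0678) = 1.51
Qₚ = 1.51 = Kₚ, so the system is already at equilibrium.

neither direction; the system is at equilibrium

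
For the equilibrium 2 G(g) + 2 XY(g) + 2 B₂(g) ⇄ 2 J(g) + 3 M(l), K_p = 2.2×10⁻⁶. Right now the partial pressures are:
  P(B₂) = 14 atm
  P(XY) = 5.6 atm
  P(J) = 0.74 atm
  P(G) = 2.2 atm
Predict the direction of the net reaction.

(M is a pure liquid — omitted from Q_p.)
Q_p = P(J)² / (P(G)²·P(XY)²·P(B₂)²) = (0.74)² / ((2.2)²·(5.6)²·(14)²) = 1.8×10⁻⁵
Q_p = 1.8×10⁻⁵ > K_p = 2.2×10⁻⁶, so the reverse reaction proceeds.

reverse (toward reactants)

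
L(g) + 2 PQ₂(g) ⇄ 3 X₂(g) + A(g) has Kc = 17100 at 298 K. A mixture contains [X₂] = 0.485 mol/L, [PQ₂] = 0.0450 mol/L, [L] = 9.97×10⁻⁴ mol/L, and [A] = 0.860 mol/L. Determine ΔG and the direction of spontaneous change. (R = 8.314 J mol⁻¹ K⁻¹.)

Qc = [X₂]³·[A] / ([L]·[PQ₂]²) = (0.485)³·(0.860) / ((9.97×10⁻⁴)·(0.0450)²) = 48600
ΔG = RT ln(Qc/Kc) = (8.314 J mol⁻¹ K⁻¹)(298 K) × ln(48600/17100)
   = (2.478 kJ/mol)(1.045) = 2.59 kJ/mol
ΔG > 0, so the forward reaction is non-spontaneous (proceeds in reverse).

ΔG = 2.59 kJ/mol; the forward reaction is non-spontaneous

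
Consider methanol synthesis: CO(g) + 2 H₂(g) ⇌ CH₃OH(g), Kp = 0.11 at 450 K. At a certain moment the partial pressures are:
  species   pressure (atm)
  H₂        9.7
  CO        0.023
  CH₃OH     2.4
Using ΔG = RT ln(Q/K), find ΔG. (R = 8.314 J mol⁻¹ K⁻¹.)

Qp = P(CH₃OH) / (P(CO)·P(H₂)²) = (2.4) / ((0.023)·(9.7)²) = 1.11
ΔG = RT ln(Qp/Kp) = (8.314 J mol⁻¹ K⁻¹)(450 K) × ln(1.11/0.11)
   = (3.741 kJ/mol)(2.312) = 8.65 kJ/mol
ΔG > 0, so the forward reaction is non-spontaneous (proceeds in reverse).

ΔG = 8.65 kJ/mol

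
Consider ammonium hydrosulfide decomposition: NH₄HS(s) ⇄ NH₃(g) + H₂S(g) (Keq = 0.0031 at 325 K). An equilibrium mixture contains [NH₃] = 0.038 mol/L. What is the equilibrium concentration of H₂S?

[H₂S] = 0.082 mol/L

(NH₄HS is a pure solid — omitted from Keq.)
At equilibrium, Keq = [NH₃]·[H₂S] = 0.0031.
(0.038)·([H₂S]) = 0.0031
[H₂S] = 0.0816 = 0.082 mol/L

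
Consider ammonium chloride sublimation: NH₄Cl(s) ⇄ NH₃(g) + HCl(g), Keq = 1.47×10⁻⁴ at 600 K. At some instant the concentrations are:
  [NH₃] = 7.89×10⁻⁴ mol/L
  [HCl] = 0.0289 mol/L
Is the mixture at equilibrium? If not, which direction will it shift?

(NH₄Cl is a pure solid — omitted from Q.)
Q = [NH₃]·[HCl] = (7.89×10⁻⁴)·(0.0289) = 2.28×10⁻⁵
Q = 2.28×10⁻⁵ < Keq = 1.47×10⁻⁴: net forward reaction.

no; Q < K, reaction proceeds forward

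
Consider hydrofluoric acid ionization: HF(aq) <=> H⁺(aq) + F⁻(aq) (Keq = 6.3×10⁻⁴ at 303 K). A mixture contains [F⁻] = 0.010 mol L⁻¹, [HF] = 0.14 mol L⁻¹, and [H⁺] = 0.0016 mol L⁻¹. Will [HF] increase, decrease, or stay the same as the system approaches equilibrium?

decrease

Q = [H⁺]·[F⁻] / [HF] = (0.0016)·(0.010) / (0.14) = 1.1×10⁻⁴
Q = 1.1×10⁻⁴ < Keq = 6.3×10⁻⁴: net forward reaction.
HF is a reactant, so it decreases.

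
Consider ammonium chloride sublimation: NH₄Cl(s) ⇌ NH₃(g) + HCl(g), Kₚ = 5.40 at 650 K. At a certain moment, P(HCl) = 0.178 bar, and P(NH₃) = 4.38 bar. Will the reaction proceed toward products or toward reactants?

forward (toward products)

(NH₄Cl is a pure solid — omitted from Qₚ.)
Qₚ = P(NH₃)·P(HCl) = (4.38)·(0.178) = 0.780
Qₚ = 0.780 < Kₚ = 5.40, so the forward reaction proceeds.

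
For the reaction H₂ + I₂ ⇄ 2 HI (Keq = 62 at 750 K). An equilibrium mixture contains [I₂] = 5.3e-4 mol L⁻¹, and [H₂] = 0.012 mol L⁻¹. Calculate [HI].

At equilibrium, Keq = [HI]² / ([H₂]·[I₂]) = 62.
([HI])² / ((0.012)·(5.3e-4)) = 62
[HI]² = 3.94e-4 ⇒ [HI] = 0.020 mol L⁻¹

[HI] = 0.020 mol L⁻¹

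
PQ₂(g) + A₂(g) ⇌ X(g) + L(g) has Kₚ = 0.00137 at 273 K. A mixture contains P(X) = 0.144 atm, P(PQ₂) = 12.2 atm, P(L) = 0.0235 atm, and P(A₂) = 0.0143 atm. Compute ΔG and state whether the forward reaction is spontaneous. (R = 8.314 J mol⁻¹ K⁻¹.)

Qₚ = P(X)·P(L) / (P(PQ₂)·P(A₂)) = (0.144)·(0.0235) / ((12.2)·(0.0143)) = 0.0194
ΔG = RT ln(Qₚ/Kₚ) = (8.314 J mol⁻¹ K⁻¹)(273 K) × ln(0.0194/0.00137)
   = (2.270 kJ/mol)(2.650) = 6.02 kJ/mol
ΔG > 0, so the forward reaction is non-spontaneous (proceeds in reverse).

ΔG = 6.02 kJ/mol; the forward reaction is non-spontaneous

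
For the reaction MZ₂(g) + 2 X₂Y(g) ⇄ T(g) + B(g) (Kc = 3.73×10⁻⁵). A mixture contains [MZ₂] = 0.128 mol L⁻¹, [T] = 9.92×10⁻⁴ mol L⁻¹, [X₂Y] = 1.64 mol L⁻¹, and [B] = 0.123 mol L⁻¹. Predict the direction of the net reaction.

Qc = [T]·[B] / ([MZ₂]·[X₂Y]²) = (9.92×10⁻⁴)·(0.123) / ((0.128)·(1.64)²) = 3.54×10⁻⁴
Qc = 3.54×10⁻⁴ > Kc = 3.73×10⁻⁵, so the reverse reaction proceeds.

toward reactants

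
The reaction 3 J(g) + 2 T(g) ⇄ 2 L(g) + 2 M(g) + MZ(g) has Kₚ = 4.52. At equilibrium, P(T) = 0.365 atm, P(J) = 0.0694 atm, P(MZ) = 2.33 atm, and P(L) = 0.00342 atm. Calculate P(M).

At equilibrium, Kₚ = P(L)²·P(M)²·P(MZ) / (P(J)³·P(T)²) = 4.52.
(0.00342)²·(P(M))²·(2.33) / ((0.0694)³·(0.365)²) = 4.52
P(M)² = 7.39 ⇒ P(M) = 2.72 atm

P(M) = 2.72 atm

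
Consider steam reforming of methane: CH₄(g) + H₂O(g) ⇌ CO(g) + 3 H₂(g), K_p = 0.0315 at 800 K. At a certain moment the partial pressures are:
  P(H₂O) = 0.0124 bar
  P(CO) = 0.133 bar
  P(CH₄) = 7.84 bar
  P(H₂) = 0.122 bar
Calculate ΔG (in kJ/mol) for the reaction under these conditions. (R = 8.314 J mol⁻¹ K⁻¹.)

Q_p = P(CO)·P(H₂)³ / (P(CH₄)·P(H₂O)) = (0.133)·(0.122)³ / ((7.84)·(0.0124)) = 0.00248
ΔG = RT ln(Q_p/K_p) = (8.314 J mol⁻¹ K⁻¹)(800 K) × ln(0.00248/0.0315)
   = (6.651 kJ/mol)(-2.542) = -16.9 kJ/mol
ΔG < 0, so the forward reaction is spontaneous (proceeds forward).

ΔG = -16.9 kJ/mol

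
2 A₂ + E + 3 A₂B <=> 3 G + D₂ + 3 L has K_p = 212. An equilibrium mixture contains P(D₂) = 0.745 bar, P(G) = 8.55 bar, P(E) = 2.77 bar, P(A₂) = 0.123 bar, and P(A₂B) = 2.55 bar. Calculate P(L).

P(L) = 0.681 bar

At equilibrium, K_p = P(G)³·P(D₂)·P(L)³ / (P(A₂)²·P(E)·P(A₂B)³) = 212.
(8.55)³·(0.745)·(P(L))³ / ((0.123)²·(2.77)·(2.55)³) = 212
P(L)³ = 0.316 ⇒ P(L) = 0.681 bar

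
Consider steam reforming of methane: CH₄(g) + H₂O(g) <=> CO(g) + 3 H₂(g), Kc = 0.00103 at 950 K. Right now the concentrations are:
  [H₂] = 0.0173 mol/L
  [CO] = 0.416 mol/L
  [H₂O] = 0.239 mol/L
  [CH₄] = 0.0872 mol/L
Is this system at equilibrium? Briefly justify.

Qc = [CO]·[H₂]³ / ([CH₄]·[H₂O]) = (0.416)·(0.0173)³ / ((0.0872)·(0.239)) = 1.03×10⁻⁴
Qc = 1.03×10⁻⁴ < Kc = 0.00103: net forward reaction.

no; Q < K, reaction proceeds forward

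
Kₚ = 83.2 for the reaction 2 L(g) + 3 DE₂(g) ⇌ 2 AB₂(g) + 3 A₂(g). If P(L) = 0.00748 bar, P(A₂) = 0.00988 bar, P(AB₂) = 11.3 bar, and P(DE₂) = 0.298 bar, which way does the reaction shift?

neither direction; the system is at equilibrium

Qₚ = P(AB₂)²·P(A₂)³ / (P(L)²·P(DE₂)³) = (11.3)²·(0.00988)³ / ((0.00748)²·(0.298)³) = 83.2
Qₚ = 83.2 = Kₚ, so the system is already at equilibrium.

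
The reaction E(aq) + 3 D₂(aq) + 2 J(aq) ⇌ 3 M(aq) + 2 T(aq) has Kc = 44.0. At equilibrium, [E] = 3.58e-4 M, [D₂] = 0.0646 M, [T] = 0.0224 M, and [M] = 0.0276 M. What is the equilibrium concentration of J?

[J] = 0.0498 M

At equilibrium, Kc = [M]³·[T]² / ([E]·[D₂]³·[J]²) = 44.0.
(0.0276)³·(0.0224)² / ((3.58e-4)·(0.0646)³·([J])²) = 44.0
[J]² = 0.00248 ⇒ [J] = 0.0498 M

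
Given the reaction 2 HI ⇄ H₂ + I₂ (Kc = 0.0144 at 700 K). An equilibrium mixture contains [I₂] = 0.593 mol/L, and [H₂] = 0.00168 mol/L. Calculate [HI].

At equilibrium, Kc = [H₂]·[I₂] / [HI]² = 0.0144.
(0.00168)·(0.593) / ([HI])² = 0.0144
[HI]² = 0.0692 ⇒ [HI] = 0.263 mol/L

[HI] = 0.263 mol/L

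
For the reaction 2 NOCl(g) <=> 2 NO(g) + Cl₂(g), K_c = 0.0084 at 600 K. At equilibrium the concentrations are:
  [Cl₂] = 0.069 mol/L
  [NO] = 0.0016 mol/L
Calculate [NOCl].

[NOCl] = 0.0046 mol/L

At equilibrium, K_c = [NO]²·[Cl₂] / [NOCl]² = 0.0084.
(0.0016)²·(0.069) / ([NOCl])² = 0.0084
[NOCl]² = 2.10e-5 ⇒ [NOCl] = 0.0046 mol/L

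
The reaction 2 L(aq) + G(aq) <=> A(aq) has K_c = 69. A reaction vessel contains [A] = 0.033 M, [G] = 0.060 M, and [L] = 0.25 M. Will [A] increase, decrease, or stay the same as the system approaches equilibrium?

Q_c = [A] / ([L]²·[G]) = (0.033) / ((0.25)²·(0.060)) = 8.8
Q_c = 8.8 < K_c = 69: net forward reaction.
A is a product, so it increases.

increase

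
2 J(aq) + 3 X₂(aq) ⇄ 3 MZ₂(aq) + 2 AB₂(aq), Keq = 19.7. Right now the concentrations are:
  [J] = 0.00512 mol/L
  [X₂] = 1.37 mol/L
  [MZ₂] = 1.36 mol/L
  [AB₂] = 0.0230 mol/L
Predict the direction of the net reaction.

Q = [MZ₂]³·[AB₂]² / ([J]²·[X₂]³) = (1.36)³·(0.0230)² / ((0.00512)²·(1.37)³) = 19.7
Q = 19.7 = Keq, so the system is already at equilibrium.

at equilibrium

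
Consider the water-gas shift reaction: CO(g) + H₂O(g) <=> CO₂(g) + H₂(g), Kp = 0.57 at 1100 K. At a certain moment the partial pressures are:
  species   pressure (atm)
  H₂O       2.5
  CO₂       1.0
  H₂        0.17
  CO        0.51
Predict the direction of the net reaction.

to the right

Qp = P(CO₂)·P(H₂) / (P(CO)·P(H₂O)) = (1.0)·(0.17) / ((0.51)·(2.5)) = 0.13
Qp = 0.13 < Kp = 0.57, so the forward reaction proceeds.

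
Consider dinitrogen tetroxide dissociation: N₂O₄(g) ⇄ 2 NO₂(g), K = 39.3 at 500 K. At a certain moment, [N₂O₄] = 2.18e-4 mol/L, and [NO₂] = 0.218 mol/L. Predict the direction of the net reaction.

Q = [NO₂]² / [N₂O₄] = (0.218)² / (2.18e-4) = 218
Q = 218 > K = 39.3, so the reverse reaction proceeds.

in the reverse direction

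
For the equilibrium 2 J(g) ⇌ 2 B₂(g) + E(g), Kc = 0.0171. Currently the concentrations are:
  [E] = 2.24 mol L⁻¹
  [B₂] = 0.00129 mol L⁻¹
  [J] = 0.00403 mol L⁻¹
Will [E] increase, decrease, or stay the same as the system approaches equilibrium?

decrease

Qc = [B₂]²·[E] / [J]² = (0.00129)²·(2.24) / (0.00403)² = 0.230
Qc = 0.230 > Kc = 0.0171: net reverse reaction.
E is a product, so it decreases.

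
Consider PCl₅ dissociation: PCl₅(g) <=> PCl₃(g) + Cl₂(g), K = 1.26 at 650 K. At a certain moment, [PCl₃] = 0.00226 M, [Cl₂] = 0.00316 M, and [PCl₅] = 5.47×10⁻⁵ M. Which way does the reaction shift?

Q = [PCl₃]·[Cl₂] / [PCl₅] = (0.00226)·(0.00316) / (5.47×10⁻⁵) = 0.131
Q = 0.131 < K = 1.26, so the forward reaction proceeds.

to the right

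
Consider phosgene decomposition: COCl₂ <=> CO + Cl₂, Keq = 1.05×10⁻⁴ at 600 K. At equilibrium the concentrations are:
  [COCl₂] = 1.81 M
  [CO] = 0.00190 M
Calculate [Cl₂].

[Cl₂] = 0.100 M

At equilibrium, Keq = [CO]·[Cl₂] / [COCl₂] = 1.05×10⁻⁴.
(0.00190)·([Cl₂]) / (1.81) = 1.05×10⁻⁴
[Cl₂] = 0.100 M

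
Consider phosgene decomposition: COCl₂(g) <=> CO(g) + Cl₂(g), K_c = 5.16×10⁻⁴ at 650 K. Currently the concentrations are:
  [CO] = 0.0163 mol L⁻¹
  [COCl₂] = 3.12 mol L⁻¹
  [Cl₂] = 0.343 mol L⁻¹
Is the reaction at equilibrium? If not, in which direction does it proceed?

Q_c = [CO]·[Cl₂] / [COCl₂] = (0.0163)·(0.343) / (3.12) = 0.00179
Q_c = 0.00179 > K_c = 5.16×10⁻⁴, so the reverse reaction proceeds.

toward reactants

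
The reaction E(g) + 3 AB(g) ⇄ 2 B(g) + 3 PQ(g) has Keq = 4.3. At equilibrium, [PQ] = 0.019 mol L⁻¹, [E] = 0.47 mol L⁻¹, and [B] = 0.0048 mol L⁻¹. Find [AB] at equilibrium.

At equilibrium, Keq = [B]²·[PQ]³ / ([E]·[AB]³) = 4.3.
(0.0048)²·(0.019)³ / ((0.47)·([AB])³) = 4.3
[AB]³ = 7.82×10⁻¹¹ ⇒ [AB] = 4.3×10⁻⁴ mol L⁻¹

[AB] = 4.3×10⁻⁴ mol L⁻¹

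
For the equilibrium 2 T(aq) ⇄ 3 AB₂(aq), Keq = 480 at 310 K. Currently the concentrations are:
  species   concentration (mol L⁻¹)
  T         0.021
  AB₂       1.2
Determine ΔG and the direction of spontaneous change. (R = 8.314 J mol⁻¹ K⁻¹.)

ΔG = 5.41 kJ/mol; the forward reaction is non-spontaneous

Q = [AB₂]³ / [T]² = (1.2)³ / (0.021)² = 3920
ΔG = RT ln(Q/Keq) = (8.314 J mol⁻¹ K⁻¹)(310 K) × ln(3920/480)
   = (2.577 kJ/mol)(2.100) = 5.41 kJ/mol
ΔG > 0, so the forward reaction is non-spontaneous (proceeds in reverse).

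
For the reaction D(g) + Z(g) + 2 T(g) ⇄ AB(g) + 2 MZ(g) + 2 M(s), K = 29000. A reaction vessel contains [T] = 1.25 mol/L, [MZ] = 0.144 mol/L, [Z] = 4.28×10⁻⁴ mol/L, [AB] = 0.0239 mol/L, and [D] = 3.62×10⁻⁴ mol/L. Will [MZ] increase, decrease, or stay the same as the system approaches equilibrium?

(M is a pure solid — omitted from Q.)
Q = [AB]·[MZ]² / ([D]·[Z]·[T]²) = (0.0239)·(0.144)² / ((3.62×10⁻⁴)·(4.28×10⁻⁴)·(1.25)²) = 2050
Q = 2050 < K = 29000: net forward reaction.
MZ is a product, so it increases.

increase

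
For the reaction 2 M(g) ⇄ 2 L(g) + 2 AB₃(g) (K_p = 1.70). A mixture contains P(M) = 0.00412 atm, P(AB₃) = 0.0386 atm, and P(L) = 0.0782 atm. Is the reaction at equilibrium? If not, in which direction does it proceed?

Q_p = P(L)²·P(AB₃)² / P(M)² = (0.0782)²·(0.0386)² / (0.00412)² = 0.537
Q_p = 0.537 < K_p = 1.70, so the forward reaction proceeds.

toward products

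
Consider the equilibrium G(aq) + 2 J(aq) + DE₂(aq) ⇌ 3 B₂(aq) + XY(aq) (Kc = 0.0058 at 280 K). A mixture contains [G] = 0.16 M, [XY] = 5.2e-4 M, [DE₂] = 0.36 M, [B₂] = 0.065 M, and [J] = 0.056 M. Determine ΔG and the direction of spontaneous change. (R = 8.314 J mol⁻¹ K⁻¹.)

Qc = [B₂]³·[XY] / ([G]·[J]²·[DE₂]) = (0.065)³·(5.2e-4) / ((0.16)·(0.056)²·(0.36)) = 7.91e-4
ΔG = RT ln(Qc/Kc) = (8.314 J mol⁻¹ K⁻¹)(280 K) × ln(7.91e-4/0.0058)
   = (2.328 kJ/mol)(-1.992) = -4.64 kJ/mol
ΔG < 0, so the forward reaction is spontaneous (proceeds forward).

ΔG = -4.64 kJ/mol; the forward reaction is spontaneous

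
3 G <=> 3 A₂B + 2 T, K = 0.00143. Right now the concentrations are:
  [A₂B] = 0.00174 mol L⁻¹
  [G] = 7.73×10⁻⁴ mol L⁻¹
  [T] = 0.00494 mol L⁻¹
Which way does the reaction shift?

to the right

Q = [A₂B]³·[T]² / [G]³ = (0.00174)³·(0.00494)² / (7.73×10⁻⁴)³ = 2.78×10⁻⁴
Q = 2.78×10⁻⁴ < K = 0.00143, so the forward reaction proceeds.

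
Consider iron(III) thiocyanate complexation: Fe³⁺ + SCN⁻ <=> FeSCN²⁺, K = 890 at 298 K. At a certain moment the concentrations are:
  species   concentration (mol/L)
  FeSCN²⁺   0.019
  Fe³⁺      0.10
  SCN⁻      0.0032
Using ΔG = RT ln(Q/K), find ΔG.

ΔG = -6.71 kJ/mol

Q = [FeSCN²⁺] / ([Fe³⁺]·[SCN⁻]) = (0.019) / ((0.10)·(0.0032)) = 59.4
ΔG = RT ln(Q/K) = (8.314 J mol⁻¹ K⁻¹)(298 K) × ln(59.4/890)
   = (2.478 kJ/mol)(-2.707) = -6.71 kJ/mol
ΔG < 0, so the forward reaction is spontaneous (proceeds forward).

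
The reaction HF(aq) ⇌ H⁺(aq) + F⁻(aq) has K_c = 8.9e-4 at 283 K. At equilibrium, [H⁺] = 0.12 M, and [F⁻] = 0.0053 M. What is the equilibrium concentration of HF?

At equilibrium, K_c = [H⁺]·[F⁻] / [HF] = 8.9e-4.
(0.12)·(0.0053) / ([HF]) = 8.9e-4
[HF] = 0.715 = 0.71 M

[HF] = 0.71 M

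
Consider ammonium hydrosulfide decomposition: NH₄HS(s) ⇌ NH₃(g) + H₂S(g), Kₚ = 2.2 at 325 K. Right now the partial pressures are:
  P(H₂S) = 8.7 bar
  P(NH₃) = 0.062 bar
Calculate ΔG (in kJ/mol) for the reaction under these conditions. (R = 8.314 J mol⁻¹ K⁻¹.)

(NH₄HS is a pure solid — omitted from Qₚ.)
Qₚ = P(NH₃)·P(H₂S) = (0.062)·(8.7) = 0.539
ΔG = RT ln(Qₚ/Kₚ) = (8.314 J mol⁻¹ K⁻¹)(325 K) × ln(0.539/2.2)
   = (2.702 kJ/mol)(-1.406) = -3.80 kJ/mol
ΔG < 0, so the forward reaction is spontaneous (proceeds forward).

ΔG = -3.80 kJ/mol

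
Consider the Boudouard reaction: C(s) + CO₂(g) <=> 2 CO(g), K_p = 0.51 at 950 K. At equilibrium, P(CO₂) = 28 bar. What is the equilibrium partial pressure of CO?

(C is a pure solid — omitted from K_p.)
At equilibrium, K_p = P(CO)² / P(CO₂) = 0.51.
(P(CO))² / (28) = 0.51
P(CO)² = 14.3 ⇒ P(CO) = 3.8 bar

P(CO) = 3.8 bar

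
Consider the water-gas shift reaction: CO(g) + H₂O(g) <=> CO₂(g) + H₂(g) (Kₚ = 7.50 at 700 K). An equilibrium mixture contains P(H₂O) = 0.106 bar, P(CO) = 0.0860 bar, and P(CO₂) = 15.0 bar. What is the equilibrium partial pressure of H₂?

At equilibrium, Kₚ = P(CO₂)·P(H₂) / (P(CO)·P(H₂O)) = 7.50.
(15.0)·(P(H₂)) / ((0.0860)·(0.106)) = 7.50
P(H₂) = 0.00456 bar

P(H₂) = 0.00456 bar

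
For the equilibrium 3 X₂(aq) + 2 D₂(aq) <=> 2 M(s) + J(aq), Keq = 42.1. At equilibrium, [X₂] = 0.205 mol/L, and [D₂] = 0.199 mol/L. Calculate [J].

[J] = 0.0144 mol/L

(M is a pure solid — omitted from Keq.)
At equilibrium, Keq = [J] / ([X₂]³·[D₂]²) = 42.1.
([J]) / ((0.205)³·(0.199)²) = 42.1
[J] = 0.0144 mol/L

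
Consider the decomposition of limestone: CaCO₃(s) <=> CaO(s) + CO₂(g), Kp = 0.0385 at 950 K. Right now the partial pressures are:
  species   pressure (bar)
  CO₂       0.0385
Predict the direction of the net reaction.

at equilibrium

(CaCO₃, CaO are pure solids — omitted from Qp.)
Qp = P(CO₂) = 0.0385
Qp = 0.0385 = Kp, so the system is already at equilibrium.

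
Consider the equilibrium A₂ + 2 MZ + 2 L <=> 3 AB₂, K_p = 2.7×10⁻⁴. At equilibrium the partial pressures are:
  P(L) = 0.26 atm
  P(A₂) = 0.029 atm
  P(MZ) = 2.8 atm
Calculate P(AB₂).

At equilibrium, K_p = P(AB₂)³ / (P(A₂)·P(MZ)²·P(L)²) = 2.7×10⁻⁴.
(P(AB₂))³ / ((0.029)·(2.8)²·(0.26)²) = 2.7×10⁻⁴
P(AB₂)³ = 4.15×10⁻⁶ ⇒ P(AB₂) = 0.016 atm

P(AB₂) = 0.016 atm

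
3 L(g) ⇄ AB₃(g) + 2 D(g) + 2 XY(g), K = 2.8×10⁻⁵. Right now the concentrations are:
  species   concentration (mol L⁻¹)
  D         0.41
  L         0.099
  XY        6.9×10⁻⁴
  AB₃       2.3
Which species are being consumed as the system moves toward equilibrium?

AB₃, D, XY (products)

Q = [AB₃]·[D]²·[XY]² / [L]³ = (2.3)·(0.41)²·(6.9×10⁻⁴)² / (0.099)³ = 1.9×10⁻⁴
Q = 1.9×10⁻⁴ > K = 2.8×10⁻⁵: net reverse reaction.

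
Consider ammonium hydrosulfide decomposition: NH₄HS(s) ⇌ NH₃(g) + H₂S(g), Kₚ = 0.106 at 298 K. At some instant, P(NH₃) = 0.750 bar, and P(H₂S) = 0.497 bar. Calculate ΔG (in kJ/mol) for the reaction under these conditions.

ΔG = 3.12 kJ/mol

(NH₄HS is a pure solid — omitted from Qₚ.)
Qₚ = P(NH₃)·P(H₂S) = (0.750)·(0.497) = 0.373
ΔG = RT ln(Qₚ/Kₚ) = (8.314 J mol⁻¹ K⁻¹)(298 K) × ln(0.373/0.106)
   = (2.478 kJ/mol)(1.258) = 3.12 kJ/mol
ΔG > 0, so the forward reaction is non-spontaneous (proceeds in reverse).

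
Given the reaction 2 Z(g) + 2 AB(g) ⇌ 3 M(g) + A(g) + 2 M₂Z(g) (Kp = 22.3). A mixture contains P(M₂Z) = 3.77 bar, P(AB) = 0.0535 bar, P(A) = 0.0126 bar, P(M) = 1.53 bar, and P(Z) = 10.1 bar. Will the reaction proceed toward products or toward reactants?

Qp = P(M)³·P(A)·P(M₂Z)² / (P(Z)²·P(AB)²) = (1.53)³·(0.0126)·(3.77)² / ((10.1)²·(0.0535)²) = 2.20
Qp = 2.20 < Kp = 22.3, so the forward reaction proceeds.

toward products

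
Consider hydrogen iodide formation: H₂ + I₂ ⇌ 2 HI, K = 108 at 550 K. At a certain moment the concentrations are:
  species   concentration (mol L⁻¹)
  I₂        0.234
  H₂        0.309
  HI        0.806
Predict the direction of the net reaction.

Q = [HI]² / ([H₂]·[I₂]) = (0.806)² / ((0.309)·(0.234)) = 8.98
Q = 8.98 < K = 108, so the forward reaction proceeds.

in the forward direction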